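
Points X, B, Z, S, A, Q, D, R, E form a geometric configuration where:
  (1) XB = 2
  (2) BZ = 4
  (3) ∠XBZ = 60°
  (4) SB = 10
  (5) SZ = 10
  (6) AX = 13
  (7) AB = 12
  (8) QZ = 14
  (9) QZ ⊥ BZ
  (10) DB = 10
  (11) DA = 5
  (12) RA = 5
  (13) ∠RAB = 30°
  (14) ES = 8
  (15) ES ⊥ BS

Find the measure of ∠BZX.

Step 1: By the law of cosines on triangle ZBX: ZX² = 4² + 2² − 2·4·2·cos(60°) = 12, so ZX = 2·√3.
Step 2: By the inverse law of cosines on triangle BZX: cos(∠BZX) = (4² + (2·√3)² − 2²) / (2·4·2·√3) = 24/27.71 = 0.866, so ∠BZX = 30°.

Therefore, the measure of angle ∠BZX = 30°.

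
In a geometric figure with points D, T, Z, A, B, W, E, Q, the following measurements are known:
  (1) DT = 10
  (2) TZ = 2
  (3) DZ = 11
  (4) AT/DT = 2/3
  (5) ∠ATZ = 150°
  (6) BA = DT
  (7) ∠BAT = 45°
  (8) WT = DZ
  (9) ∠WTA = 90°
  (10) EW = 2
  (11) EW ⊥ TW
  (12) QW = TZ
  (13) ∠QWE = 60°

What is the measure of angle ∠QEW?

From the given relations: QW = TZ = 2.
Step 1: By the law of cosines on triangle EWQ: EQ² = 2² + 2² − 2·2·2·cos(60°) = 4, so EQ = 2.
Step 2: By the inverse law of cosines on triangle QEW: cos(∠QEW) = (2² + 2² − 2²) / (2·2·2) = 4/8 = 0.5, so ∠QEW = 60°.

Therefore, the measure of angle ∠QEW = 60°.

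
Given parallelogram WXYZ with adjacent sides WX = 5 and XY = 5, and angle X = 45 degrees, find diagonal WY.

The diagonal of a parallelogram can be found by treating two adjacent sides and the diagonal as a triangle.
Applying the law of cosines with sides 5, 5 and included angle 45°:
d^2 = 25 + 25 - 50*cos(45°) = 50 - 25*sqrt(2)
d = 5*sqrt(2 - sqrt(2))

5*sqrt(2 - sqrt(2))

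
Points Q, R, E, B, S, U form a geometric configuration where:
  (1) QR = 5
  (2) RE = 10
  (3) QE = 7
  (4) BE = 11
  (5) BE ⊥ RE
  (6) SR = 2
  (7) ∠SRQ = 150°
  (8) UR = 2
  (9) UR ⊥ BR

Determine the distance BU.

Step 1: By the law of cosines on triangle BER: BR² = 11² + 10² − 2·11·10·cos(90°) = 221, so BR ≈ 14.87.
Step 2: By the law of cosines on triangle BRU: BU² = 14.87² + 2² − 2·14.87·2·cos(90°) = 225, so BU = 15.

Therefore, the length of BU = 15.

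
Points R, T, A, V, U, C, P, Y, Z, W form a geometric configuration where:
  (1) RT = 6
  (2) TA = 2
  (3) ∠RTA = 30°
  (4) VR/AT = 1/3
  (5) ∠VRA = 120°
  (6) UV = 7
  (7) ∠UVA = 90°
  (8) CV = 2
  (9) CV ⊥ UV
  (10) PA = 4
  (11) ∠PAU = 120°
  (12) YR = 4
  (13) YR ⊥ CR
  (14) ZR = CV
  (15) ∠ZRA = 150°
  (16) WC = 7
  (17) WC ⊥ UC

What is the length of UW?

Step 1: By the law of cosines on triangle UVC: UC² = 7² + 2² − 2·7·2·cos(90°) = 53, so UC = √53.
Step 2: By the law of cosines on triangle UCW: UW² = √53² + 7² − 2·√53·7·cos(90°) = 102, so UW = √102.

Therefore, the length of UW = √102.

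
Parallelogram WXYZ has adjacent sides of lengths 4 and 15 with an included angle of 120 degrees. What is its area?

Area = 4 * 15 * sin(120°) = 60 * sqrt(3)/2 = 30*sqrt(3)

30*sqrt(3)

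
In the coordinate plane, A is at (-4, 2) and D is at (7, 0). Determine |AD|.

The horizontal distance is |7 - -4| = 11 and the vertical distance is |0 - 2| = 2.
By the Pythagorean theorem, d = sqrt(11^2 + 2^2) = sqrt(125) = 5*sqrt(5).

5*sqrt(5)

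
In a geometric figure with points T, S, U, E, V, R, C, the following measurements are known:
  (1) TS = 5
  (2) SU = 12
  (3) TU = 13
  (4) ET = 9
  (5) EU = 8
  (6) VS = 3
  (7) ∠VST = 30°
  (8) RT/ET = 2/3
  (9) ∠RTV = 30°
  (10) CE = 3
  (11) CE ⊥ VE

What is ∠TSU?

Step 1: By the inverse law of cosines on triangle TSU: cos(∠TSU) = (5² + 12² − 13²) / (2·5·12) = 0/120 = 0, so ∠TSU = 90°.

Therefore, the measure of angle ∠TSU = 90°.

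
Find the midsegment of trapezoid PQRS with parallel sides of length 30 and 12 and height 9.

midsegment = (30 + 12) / 2 = 42 / 2 = 21

21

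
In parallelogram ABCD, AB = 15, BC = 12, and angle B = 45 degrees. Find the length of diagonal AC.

Law of cosines: d^2 = 15^2 + 12^2 - 2(15)(12)cos(45°) = 369 - 180*sqrt(2), so d = 3*sqrt(41 - 20*sqrt(2)).

3*sqrt(41 - 20*sqrt(2))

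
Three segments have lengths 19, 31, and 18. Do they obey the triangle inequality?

Sort the sides: 18, 19, 31.
It suffices to check that the sum of the two smallest exceeds the largest:
18 + 19 = 37 > 31. ✓
Yes, a valid triangle can be formed.

Yes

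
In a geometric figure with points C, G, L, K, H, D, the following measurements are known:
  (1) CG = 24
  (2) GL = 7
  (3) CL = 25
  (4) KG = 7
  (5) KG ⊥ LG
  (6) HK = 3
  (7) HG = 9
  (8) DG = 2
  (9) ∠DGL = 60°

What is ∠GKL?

Step 1: By the law of cosines on triangle KGL: KL² = 7² + 7² − 2·7·7·cos(90°) = 98, so KL = 7·√2.
Step 2: By the inverse law of cosines on triangle GKL: cos(∠GKL) = (7² + (7·√2)² − 7²) / (2·7·7·√2) = 98/138.59 = 0.7071, so ∠GKL = 45°.

Therefore, the measure of angle ∠GKL = 45°.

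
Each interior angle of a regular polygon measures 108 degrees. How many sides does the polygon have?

The exterior angle is the supplement of the interior angle: 180 - 108 = 72 degrees.
Since the exterior angles of any convex polygon sum to 360 degrees, the number of sides is 360 / 72 = 5.

5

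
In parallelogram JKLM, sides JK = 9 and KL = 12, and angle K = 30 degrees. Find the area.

Area = a * b * sin(theta)
Area = 9 * 12 * sin(30 degrees)
Area = 108 * 1/2
Area = 54

54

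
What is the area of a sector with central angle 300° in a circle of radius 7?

Sector area = πr² × θ/360
= π × 7² × 5/6
= π × 49 × 5/6
= 245*pi/6

245*pi/6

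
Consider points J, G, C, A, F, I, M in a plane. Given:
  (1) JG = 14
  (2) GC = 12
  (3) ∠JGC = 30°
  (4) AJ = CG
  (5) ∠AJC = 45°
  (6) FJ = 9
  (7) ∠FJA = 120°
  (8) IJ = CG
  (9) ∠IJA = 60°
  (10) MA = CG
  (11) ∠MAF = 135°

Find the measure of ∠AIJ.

From the given relations: IJ = CG = 12; AJ = CG = 12.
Step 1: By the law of cosines on triangle IJA: IA² = 12² + 12² − 2·12·12·cos(60°) = 144, so IA = 12.
Step 2: By the inverse law of cosines on triangle AIJ: cos(∠AIJ) = (12² + 12² − 12²) / (2·12·12) = 144/288 = 0.5, so ∠AIJ = 60°.

Therefore, the measure of angle ∠AIJ = 60°.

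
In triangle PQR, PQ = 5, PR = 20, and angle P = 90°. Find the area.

Area = (1/2) * PQ * PR * sin(P)
Area = (1/2) * 5 * 20 * sin(90°)
Area = (1/2) * 5 * 20 * 1
Area = 50

50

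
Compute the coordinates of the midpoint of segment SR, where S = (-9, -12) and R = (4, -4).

The midpoint is the average of the coordinates:
x: (-9 + 4)/2 = -5/2
y: (-12 + -4)/2 = -8
Midpoint = (-5/2, -8)

(-5/2, -8)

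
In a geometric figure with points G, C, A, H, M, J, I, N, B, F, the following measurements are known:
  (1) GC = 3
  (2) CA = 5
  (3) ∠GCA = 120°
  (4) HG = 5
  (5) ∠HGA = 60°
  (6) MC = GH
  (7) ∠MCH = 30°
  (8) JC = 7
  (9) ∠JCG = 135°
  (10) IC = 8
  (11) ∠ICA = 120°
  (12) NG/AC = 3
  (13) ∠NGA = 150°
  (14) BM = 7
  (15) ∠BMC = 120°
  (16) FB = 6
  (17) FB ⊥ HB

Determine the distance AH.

Step 1: By the law of cosines on triangle GCA: GA² = 3² + 5² − 2·3·5·cos(120°) = 49, so GA = 7.
Step 2: By the law of cosines on triangle AGH: AH² = 7² + 5² − 2·7·5·cos(60°) = 39, so AH = √39.

Therefore, the length of AH = √39.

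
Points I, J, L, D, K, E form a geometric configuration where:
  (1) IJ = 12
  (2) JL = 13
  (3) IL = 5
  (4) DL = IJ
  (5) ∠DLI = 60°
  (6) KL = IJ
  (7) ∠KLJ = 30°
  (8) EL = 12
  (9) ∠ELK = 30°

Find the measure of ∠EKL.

From the given relations: KL = IJ = 12.
Step 1: By the law of cosines on triangle KLE: KE² = 12² + 12² − 2·12·12·cos(30°) = 38.58, so KE ≈ 6.21.
Step 2: By the inverse law of cosines on triangle EKL: cos(∠EKL) = (6.21² + 12² − 12²) / (2·6.21·12) = 38.58/149.08 = 0.2588, so ∠EKL = 75°.

Therefore, the measure of angle ∠EKL = 75°.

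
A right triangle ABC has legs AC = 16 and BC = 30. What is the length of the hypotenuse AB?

AB = sqrt(16^2 + 30^2) = sqrt(1156) = 34

34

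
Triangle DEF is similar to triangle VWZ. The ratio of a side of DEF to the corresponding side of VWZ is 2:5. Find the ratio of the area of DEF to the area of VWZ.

Area ratio = (side ratio)^2 = (2/5)^2 = 4:25.

4:25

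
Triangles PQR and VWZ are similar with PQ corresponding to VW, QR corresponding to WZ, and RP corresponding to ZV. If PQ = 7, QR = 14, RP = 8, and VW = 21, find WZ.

Since the triangles are similar, the ratio of corresponding sides is constant.
Scale factor k = VW / PQ = 21 / 7 = 3
WZ = k * QR = 3 * 14 = 42

42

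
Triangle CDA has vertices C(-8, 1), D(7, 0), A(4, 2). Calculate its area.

The Shoelace formula computes the area from vertex coordinates by summing cross products.
For vertices (-8,1), (7,0), (4,2):
Signed sum = -8*0 - 7*1 + 7*2 - 4*0 + 4*1 - -8*2
= -7 + 14 + 20 = 27
Area = (1/2)|27| = 27/2.

27/2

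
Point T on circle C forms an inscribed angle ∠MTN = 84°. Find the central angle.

Central angle = 2 × 84° = 168° (inscribed angle theorem).

168°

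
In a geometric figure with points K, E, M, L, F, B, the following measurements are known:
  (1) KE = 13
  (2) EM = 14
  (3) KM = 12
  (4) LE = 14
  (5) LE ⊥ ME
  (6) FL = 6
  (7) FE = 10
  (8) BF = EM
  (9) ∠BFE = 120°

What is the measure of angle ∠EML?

Step 1: By the law of cosines on triangle MEL: ML² = 14² + 14² − 2·14·14·cos(90°) = 392, so ML = 14·√2.
Step 2: By the inverse law of cosines on triangle EML: cos(∠EML) = (14² + (14·√2)² − 14²) / (2·14·14·√2) = 392/554.37 = 0.7071, so ∠EML = 45°.

Therefore, the measure of angle ∠EML = 45°.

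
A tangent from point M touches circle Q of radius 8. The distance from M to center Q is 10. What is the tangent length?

The tangent, radius, and line from the external point to the center form a right triangle.
The right angle is where the tangent meets the radius.
By the Pythagorean theorem: tangent² + 8² = 10²
tangent² = 100 - 64 = 36
tangent = 6

6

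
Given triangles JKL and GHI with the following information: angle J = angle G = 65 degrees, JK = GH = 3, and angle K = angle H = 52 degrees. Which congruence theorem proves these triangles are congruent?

The given information matches ASA: Two pairs of corresponding angles and the included side are equal (Angle-Side-Angle).

ASA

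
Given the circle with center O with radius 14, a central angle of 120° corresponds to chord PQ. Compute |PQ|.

Chord length = 2r sin(θ/2)
= 2 × 14 × sin(120°/2)
= 2 × 14 × sin(60°)
= 14*sqrt(3)

14*sqrt(3)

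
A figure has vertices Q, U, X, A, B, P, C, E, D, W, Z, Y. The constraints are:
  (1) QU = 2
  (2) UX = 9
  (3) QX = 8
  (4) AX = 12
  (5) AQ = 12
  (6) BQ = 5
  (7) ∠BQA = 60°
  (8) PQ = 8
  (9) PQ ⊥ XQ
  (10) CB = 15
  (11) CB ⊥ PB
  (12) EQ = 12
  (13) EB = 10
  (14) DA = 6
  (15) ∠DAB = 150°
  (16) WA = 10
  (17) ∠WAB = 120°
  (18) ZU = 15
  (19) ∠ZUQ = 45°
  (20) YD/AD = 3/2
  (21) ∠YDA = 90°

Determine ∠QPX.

Step 1: By the law of cosines on triangle PQX: PX² = 8² + 8² − 2·8·8·cos(90°) = 128, so PX = 8·√2.
Step 2: By the inverse law of cosines on triangle QPX: cos(∠QPX) = (8² + (8·√2)² − 8²) / (2·8·8·√2) = 128/181.02 = 0.7071, so ∠QPX = 45°.

Therefore, the measure of angle ∠QPX = 45°.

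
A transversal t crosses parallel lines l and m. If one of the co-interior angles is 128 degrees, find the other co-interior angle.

Co-interior angles sum to 180: 180 - 128 = 52 degrees.

52 degrees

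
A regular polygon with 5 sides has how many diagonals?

Each of the 5 vertices connects to 2 non-adjacent vertices via diagonals.
Total connections = 5 × 2 = 10, but each diagonal is counted twice.
Number of diagonals = 10 / 2 = 5.

5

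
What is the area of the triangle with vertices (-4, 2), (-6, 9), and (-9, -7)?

Using the Shoelace formula for a triangle:
Area = (1/2)|x0(y1 - y2) + x1(y2 - y0) + x2(y0 - y1)|
Area = (1/2)|-4(9 - -7) + -6(-7 - 2) + -9(2 - 9)|
Area = (1/2)|-64 + 54 + 63|
Area = (1/2)|53|
Area = (1/2)(53)
Area = 53/2

53/2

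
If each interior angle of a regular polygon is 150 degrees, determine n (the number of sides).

Exterior angle = 180 - 150 = 30. n = 360 / 30 = 12.

12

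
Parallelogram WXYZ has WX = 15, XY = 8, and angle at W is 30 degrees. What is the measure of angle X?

Consecutive angles are supplementary: angle X = 180 - 30 = 150 degrees.

150 degrees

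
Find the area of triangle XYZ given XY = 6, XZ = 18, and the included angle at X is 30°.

When two sides and the included angle are known, the area formula is (1/2)ab sin(C).
The height from one side to the opposite vertex is 18 sin(30°) = 9.
Area = (1/2) * 6 * 9 = 27.

27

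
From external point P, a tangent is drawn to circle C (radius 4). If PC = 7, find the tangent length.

tangent = √(d² - r²) = √(7² - 4²) = √(49 - 16) = √33 = sqrt(33)

sqrt(33)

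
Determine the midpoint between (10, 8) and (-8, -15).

The midpoint is the average of the coordinates:
x: (10 + -8)/2 = 1
y: (8 + -15)/2 = -7/2
Midpoint = (1, -7/2)

(1, -7/2)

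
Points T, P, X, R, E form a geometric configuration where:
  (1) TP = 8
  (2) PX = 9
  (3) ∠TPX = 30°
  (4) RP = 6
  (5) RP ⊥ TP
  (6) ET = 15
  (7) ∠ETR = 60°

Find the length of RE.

Step 1: By the law of cosines on triangle RPT: RT² = 6² + 8² − 2·6·8·cos(90°) = 100, so RT = 10.
Step 2: By the law of cosines on triangle RTE: RE² = 10² + 15² − 2·10·15·cos(60°) = 175, so RE = 5·√7.

Therefore, the length of RE = 5·√7.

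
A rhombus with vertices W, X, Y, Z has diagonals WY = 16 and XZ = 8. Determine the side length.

Half-diagonals are 8 and 4. side = sqrt(8^2 + 4^2) = sqrt(80) = 4*sqrt(5)

4*sqrt(5)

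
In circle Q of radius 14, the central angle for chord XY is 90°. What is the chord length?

Chord length = 2r sin(θ/2)
= 2 × 14 × sin(90°/2)
= 2 × 14 × sin(45°)
= 14*sqrt(2)

14*sqrt(2)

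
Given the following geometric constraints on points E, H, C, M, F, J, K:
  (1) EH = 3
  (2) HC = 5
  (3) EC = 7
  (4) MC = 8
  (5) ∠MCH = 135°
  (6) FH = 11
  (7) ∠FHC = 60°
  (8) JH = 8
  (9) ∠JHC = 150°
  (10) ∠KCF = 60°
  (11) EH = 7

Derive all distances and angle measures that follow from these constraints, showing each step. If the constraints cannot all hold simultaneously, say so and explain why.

These constraints are not satisfiable: (1) EH = 3 and (11) EH = 7 assign two different lengths to the same segment. No planar figure meets all of them, so nothing further can be derived.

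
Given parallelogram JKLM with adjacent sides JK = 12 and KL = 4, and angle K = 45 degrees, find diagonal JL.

Using the law of cosines:
d^2 = 12^2 + 4^2 - 2(12)(4)cos(45 degrees)
d^2 = 144 + 16 - 96*sqrt(2)/2
d^2 = 160 - 48*sqrt(2)
d = 4*sqrt(10 - 3*sqrt(2))

4*sqrt(10 - 3*sqrt(2))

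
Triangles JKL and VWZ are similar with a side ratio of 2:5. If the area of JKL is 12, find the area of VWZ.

For similar figures, the area ratio equals the square of the side ratio.
Side ratio (JKL to VWZ) = 2:5, so area ratio = 2^2:5^2 = 4:25.
If the area of JKL is 12, then the area of VWZ = 12 * (25/4) = 75.

75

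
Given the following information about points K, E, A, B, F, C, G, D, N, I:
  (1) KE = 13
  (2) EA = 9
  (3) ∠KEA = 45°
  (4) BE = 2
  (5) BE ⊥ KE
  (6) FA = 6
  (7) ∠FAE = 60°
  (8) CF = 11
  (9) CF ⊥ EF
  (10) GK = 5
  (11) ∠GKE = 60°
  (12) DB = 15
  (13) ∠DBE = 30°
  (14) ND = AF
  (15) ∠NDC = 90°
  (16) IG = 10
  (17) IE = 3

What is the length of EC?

Step 1: By the law of cosines on triangle EAF: EF² = 9² + 6² − 2·9·6·cos(60°) = 63, so EF = 3·√7.
Step 2: By the law of cosines on triangle EFC: EC² = (3·√7)² + 11² − 2·3·√7·11·cos(90°) = 184, so EC = 2·√46.

Therefore, the length of EC = 2·√46.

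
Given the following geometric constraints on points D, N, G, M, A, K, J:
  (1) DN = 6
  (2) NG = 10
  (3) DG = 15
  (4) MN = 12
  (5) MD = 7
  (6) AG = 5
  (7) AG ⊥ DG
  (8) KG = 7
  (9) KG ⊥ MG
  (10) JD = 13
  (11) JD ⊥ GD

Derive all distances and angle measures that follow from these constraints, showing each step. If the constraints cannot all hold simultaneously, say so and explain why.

The constraints are consistent.

Step 1: From DG = 15, GA = 5, and ∠DGA = 90°, by the law of cosines:
  DA² = DG² + GA² - 2·DG·GA·cos(90°) = 225 + 25 - 0 = 250
  DA = 5·√10

Step 2: From GD = 15, DJ = 13, and ∠GDJ = 90°, by the law of cosines:
  GJ² = GD² + DJ² - 2·GD·DJ·cos(90°) = 225 + 169 - 0 = 394
  GJ ≈ 19.85

Step 3: From DG = 15, DN = 6, GN = 10, by the inverse law of cosines:
  cos(∠GDN) = (DG² + DN² - GN²) / (2·DG·DN)
  ∠GDN = 26.56°

Step 4: From DM = 7, DN = 6, MN = 12, by the inverse law of cosines:
  cos(∠MDN) = (DM² + DN² - MN²) / (2·DM·DN)
  ∠MDN = 134.62°

Step 5: From ND = 6, NG = 10, DG = 15, by the inverse law of cosines:
  cos(∠DNG) = (ND² + NG² - DG²) / (2·ND·NG)
  ∠DNG = 137.87°

Step 6: From ND = 6, NM = 12, DM = 7, by the inverse law of cosines:
  cos(∠DNM) = (ND² + NM² - DM²) / (2·ND·NM)
  ∠DNM = 24.53°

Step 7: From GD = 15, GN = 10, DN = 6, by the inverse law of cosines:
  cos(∠DGN) = (GD² + GN² - DN²) / (2·GD·GN)
  ∠DGN = 15.56°

Step 8: From MD = 7, MN = 12, DN = 6, by the inverse law of cosines:
  cos(∠DMN) = (MD² + MN² - DN²) / (2·MD·MN)
  ∠DMN = 20.85°

Step 9: From DA = 5·√10, DG = 15, AG = 5, by the inverse law of cosines:
  cos(∠ADG) = (DA² + DG² - AG²) / (2·DA·DG)
  ∠ADG = 18.43°

Step 10: From GD = 15, GJ = 19.85, DJ = 13, by the inverse law of cosines:
  cos(∠DGJ) = (GD² + GJ² - DJ²) / (2·GD·GJ)
  ∠DGJ = 40.91°

Step 11: From AD = 5·√10, AG = 5, DG = 15, by the inverse law of cosines:
  cos(∠DAG) = (AD² + AG² - DG²) / (2·AD·AG)
  ∠DAG = 71.57°

Step 12: From JD = 13, JG = 19.85, DG = 15, by the inverse law of cosines:
  cos(∠DJG) = (JD² + JG² - DG²) / (2·JD·JG)
  ∠DJG = 49.09°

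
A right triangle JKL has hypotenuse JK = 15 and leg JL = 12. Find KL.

By the Pythagorean theorem: KL^2 = JK^2 - JL^2
KL^2 = 15^2 - 12^2 = 225 - 144 = 81
KL = sqrt(81) = 9

9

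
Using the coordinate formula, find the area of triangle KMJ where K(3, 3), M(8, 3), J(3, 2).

Shoelace: Area = (1/2)|3(3-2) + 8(2-3) + 3(3-3)| = (1/2)(5) = 5/2

5/2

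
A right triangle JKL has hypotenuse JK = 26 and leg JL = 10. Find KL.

By the Pythagorean theorem: KL^2 = JK^2 - JL^2
KL^2 = 26^2 - 10^2 = 676 - 100 = 576
KL = sqrt(576) = 24

24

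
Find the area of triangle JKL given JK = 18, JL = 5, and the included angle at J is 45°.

Area = (1/2) * JK * JL * sin(J)
Area = (1/2) * 18 * 5 * sin(45°)
Area = (1/2) * 18 * 5 * sqrt(2)/2
Area = 45*sqrt(2)/2

45*sqrt(2)/2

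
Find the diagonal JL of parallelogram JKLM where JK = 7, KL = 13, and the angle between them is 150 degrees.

The diagonal of a parallelogram can be found by treating two adjacent sides and the diagonal as a triangle.
Applying the law of cosines with sides 7, 13 and included angle 150°:
d^2 = 49 + 169 - 182*cos(150°) = 91*sqrt(3) + 218
d = sqrt(91*sqrt(3) + 218)

sqrt(91*sqrt(3) + 218)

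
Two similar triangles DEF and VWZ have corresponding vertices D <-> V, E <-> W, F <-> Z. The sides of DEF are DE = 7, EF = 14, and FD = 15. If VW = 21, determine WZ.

Since the triangles are similar, the ratio of corresponding sides is constant.
Scale factor k = VW / DE = 21 / 7 = 3
WZ = k * EF = 3 * 14 = 42

42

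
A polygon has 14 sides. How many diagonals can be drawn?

Each of the 14 vertices connects to 11 non-adjacent vertices via diagonals.
Total connections = 14 × 11 = 154, but each diagonal is counted twice.
Number of diagonals = 154 / 2 = 77.

77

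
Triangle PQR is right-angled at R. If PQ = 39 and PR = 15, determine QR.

Rearranging the Pythagorean theorem to solve for the unknown leg:
leg^2 = hypotenuse^2 - known_leg^2 = 1521 - 225 = 1296
leg = sqrt(1296) = 36.

36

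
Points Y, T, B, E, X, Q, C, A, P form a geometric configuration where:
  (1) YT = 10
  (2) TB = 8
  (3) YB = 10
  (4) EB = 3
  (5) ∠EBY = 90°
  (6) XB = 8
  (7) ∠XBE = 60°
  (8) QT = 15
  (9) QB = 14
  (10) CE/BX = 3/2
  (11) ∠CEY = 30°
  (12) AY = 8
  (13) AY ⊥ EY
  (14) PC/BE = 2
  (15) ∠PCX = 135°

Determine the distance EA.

Step 1: By the law of cosines on triangle EBY: EY² = 3² + 10² − 2·3·10·cos(90°) = 109, so EY = √109.
Step 2: By the law of cosines on triangle EYA: EA² = √109² + 8² − 2·√109·8·cos(90°) = 173, so EA = √173.

Therefore, the length of EA = √173.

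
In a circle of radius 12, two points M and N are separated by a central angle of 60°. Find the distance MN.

Drop a perpendicular from the center to the chord, bisecting both the chord and the central angle.
Each half-chord = r sin(θ/2) = 12 sin(30°).
The full chord = 2 × 12 × sin(30°) = 12.

12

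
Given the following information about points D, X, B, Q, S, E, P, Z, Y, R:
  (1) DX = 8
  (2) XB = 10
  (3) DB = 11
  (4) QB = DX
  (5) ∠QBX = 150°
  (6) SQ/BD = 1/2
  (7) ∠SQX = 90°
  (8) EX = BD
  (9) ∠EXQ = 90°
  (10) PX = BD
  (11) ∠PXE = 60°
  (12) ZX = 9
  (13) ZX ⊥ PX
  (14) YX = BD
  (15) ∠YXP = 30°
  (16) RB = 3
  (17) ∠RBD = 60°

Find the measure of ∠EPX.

From the given relations: PX = BD = 11; EX = BD = 11.
Step 1: By the law of cosines on triangle PXE: PE² = 11² + 11² − 2·11·11·cos(60°) = 121, so PE = 11.
Step 2: By the inverse law of cosines on triangle EPX: cos(∠EPX) = (11² + 11² − 11²) / (2·11·11) = 121/242 = 0.5, so ∠EPX = 60°.

Therefore, the measure of angle ∠EPX = 60°.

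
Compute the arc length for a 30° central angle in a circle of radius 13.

The full circumference is 2πr = 2π(13) = 26*pi.
The arc spans 30° out of 360°, which is a fraction of 1/12.
Arc length = 26*pi × 1/12 = 13*pi/6.

13*pi/6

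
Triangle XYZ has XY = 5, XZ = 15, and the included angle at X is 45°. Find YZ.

By the law of cosines: YZ^2 = XY^2 + XZ^2 - 2*XY*XZ*cos(X)
YZ^2 = 5^2 + 15^2 - 2*5*15*cos(45°)
YZ^2 = 25 + 225 - 150*(sqrt(2)/2)
YZ^2 = 250 - 75*sqrt(2)
YZ = 5*sqrt(10 - 3*sqrt(2))

5*sqrt(10 - 3*sqrt(2))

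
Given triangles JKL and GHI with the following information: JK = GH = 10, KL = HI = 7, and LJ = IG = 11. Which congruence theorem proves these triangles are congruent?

The given information provides:
JK = GH = 10, KL = HI = 7, and LJ = IG = 11
This matches the SSS congruence theorem.
All three pairs of corresponding sides are equal (Side-Side-Side).

SSS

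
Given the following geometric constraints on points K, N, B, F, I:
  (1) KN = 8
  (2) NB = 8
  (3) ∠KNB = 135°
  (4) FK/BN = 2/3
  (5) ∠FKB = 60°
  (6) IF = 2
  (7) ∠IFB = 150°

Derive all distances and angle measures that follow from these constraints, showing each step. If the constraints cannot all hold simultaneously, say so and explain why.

The constraints are consistent.

From the given relations:
  FK = 2/3·BN = 2/3·8 ≈ 5.33

Step 1: From KN = 8, NB = 8, and ∠KNB = 135°, by the law of cosines:
  KB² = KN² + NB² - 2·KN·NB·cos(135°) = 64 + 64 + 90.51 = 218.5
  KB ≈ 14.78

Step 2: From BK = 14.78, KF = 5.33, and ∠BKF = 60°, by the law of cosines:
  BF² = BK² + KF² - 2·BK·KF·cos(60°) = 218.5 + 28.44 - 78.84 = 168.1
  BF ≈ 12.97

Step 3: From KB = 14.78, KN = 8, BN = 8, by the inverse law of cosines:
  cos(∠BKN) = (KB² + KN² - BN²) / (2·KB·KN)
  ∠BKN = 22.5°

Step 4: From BK = 14.78, BN = 8, KN = 8, by the inverse law of cosines:
  cos(∠KBN) = (BK² + BN² - KN²) / (2·BK·BN)
  ∠KBN = 22.5°

Step 5: From BF = 12.97, FI = 2, and ∠BFI = 150°, by the law of cosines:
  BI² = BF² + FI² - 2·BF·FI·cos(150°) = 168.1 + 4 + 44.92 = 217
  BI ≈ 14.73

Step 6: From BF = 12.97, BK = 14.78, FK = 5.33, by the inverse law of cosines:
  cos(∠FBK) = (BF² + BK² - FK²) / (2·BF·BK)
  ∠FBK = 20.87°

Step 7: From FB = 12.97, FK = 5.33, BK = 14.78, by the inverse law of cosines:
  cos(∠BFK) = (FB² + FK² - BK²) / (2·FB·FK)
  ∠BFK = 99.13°

Step 8: From BF = 12.97, BI = 14.73, FI = 2, by the inverse law of cosines:
  cos(∠FBI) = (BF² + BI² - FI²) / (2·BF·BI)
  ∠FBI = 3.89°

Step 9: From IB = 14.73, IF = 2, BF = 12.97, by the inverse law of cosines:
  cos(∠BIF) = (IB² + IF² - BF²) / (2·IB·IF)
  ∠BIF = 26.11°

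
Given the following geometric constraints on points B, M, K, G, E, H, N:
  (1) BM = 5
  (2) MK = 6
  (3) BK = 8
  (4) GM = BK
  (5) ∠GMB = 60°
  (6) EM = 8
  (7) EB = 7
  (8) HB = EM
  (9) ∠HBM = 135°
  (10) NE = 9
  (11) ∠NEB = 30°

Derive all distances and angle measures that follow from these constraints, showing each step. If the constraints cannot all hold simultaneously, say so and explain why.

The constraints are consistent.

From the given relations:
  GM = BK = 8
  HB = EM = 8

Step 1: From BM = 5, MG = 8, and ∠BMG = 60°, by the law of cosines:
  BG² = BM² + MG² - 2·BM·MG·cos(60°) = 25 + 64 - 40 = 49
  BG = 7

Step 2: From BE = 7, EN = 9, and ∠BEN = 30°, by the law of cosines:
  BN² = BE² + EN² - 2·BE·EN·cos(30°) = 49 + 81 - 109.1 = 20.88
  BN ≈ 4.57

Step 3: From MB = 5, BH = 8, and ∠MBH = 135°, by the law of cosines:
  MH² = MB² + BH² - 2·MB·BH·cos(135°) = 25 + 64 + 56.57 = 145.6
  MH ≈ 12.07

Step 4: From BE = 7, BM = 5, EM = 8, by the inverse law of cosines:
  cos(∠EBM) = (BE² + BM² - EM²) / (2·BE·BM)
  ∠EBM = 81.79°

Step 5: From BK = 8, BM = 5, KM = 6, by the inverse law of cosines:
  cos(∠KBM) = (BK² + BM² - KM²) / (2·BK·BM)
  ∠KBM = 48.51°

Step 6: From MB = 5, ME = 8, BE = 7, by the inverse law of cosines:
  cos(∠BME) = (MB² + ME² - BE²) / (2·MB·ME)
  ∠BME = 60°

Step 7: From MB = 5, MK = 6, BK = 8, by the inverse law of cosines:
  cos(∠BMK) = (MB² + MK² - BK²) / (2·MB·MK)
  ∠BMK = 92.87°

Step 8: From KB = 8, KM = 6, BM = 5, by the inverse law of cosines:
  cos(∠BKM) = (KB² + KM² - BM²) / (2·KB·KM)
  ∠BKM = 38.62°

Step 9: From EB = 7, EM = 8, BM = 5, by the inverse law of cosines:
  cos(∠BEM) = (EB² + EM² - BM²) / (2·EB·EM)
  ∠BEM = 38.21°

Step 10: From BE = 7, BN = 4.57, EN = 9, by the inverse law of cosines:
  cos(∠EBN) = (BE² + BN² - EN²) / (2·BE·BN)
  ∠EBN = 100.01°

Step 11: From BG = 7, BM = 5, GM = 8, by the inverse law of cosines:
  cos(∠GBM) = (BG² + BM² - GM²) / (2·BG·BM)
  ∠GBM = 81.79°

Step 12: From MB = 5, MH = 12.07, BH = 8, by the inverse law of cosines:
  cos(∠BMH) = (MB² + MH² - BH²) / (2·MB·MH)
  ∠BMH = 27.96°

Step 13: From GB = 7, GM = 8, BM = 5, by the inverse law of cosines:
  cos(∠BGM) = (GB² + GM² - BM²) / (2·GB·GM)
  ∠BGM = 38.21°

Step 14: From HB = 8, HM = 12.07, BM = 5, by the inverse law of cosines:
  cos(∠BHM) = (HB² + HM² - BM²) / (2·HB·HM)
  ∠BHM = 17.04°

Step 15: From NB = 4.57, NE = 9, BE = 7, by the inverse law of cosines:
  cos(∠BNE) = (NB² + NE² - BE²) / (2·NB·NE)
  ∠BNE = 49.99°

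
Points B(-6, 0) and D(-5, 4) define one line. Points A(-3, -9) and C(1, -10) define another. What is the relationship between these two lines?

Slope of line 1: m1 = (4 - 0)/(-5 - -6) = 4/1 = 4
Slope of line 2: m2 = (-10 - -9)/(1 - -3) = -1/4 = -1/4
m1 * m2 = (4) * (-1/4) = -1 = -1, so the lines are perpendicular.

Perpendicular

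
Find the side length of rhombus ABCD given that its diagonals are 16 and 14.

The diagonals of a rhombus bisect each other at right angles.
Half-diagonals: 16/2 = 8 and 14/2 = 7
side = sqrt(8^2 + 7^2)
side = sqrt(64 + 49)
side = sqrt(113)

sqrt(113)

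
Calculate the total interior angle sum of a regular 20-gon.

The sum of interior angles of an n-sided polygon is (n - 2) * 180.
For n = 20: (20 - 2) * 180 = 18 * 180 = 3240 degrees.

3240 degrees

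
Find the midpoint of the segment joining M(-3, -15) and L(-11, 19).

The midpoint is the average of the coordinates:
x: (-3 + -11)/2 = -7
y: (-15 + 19)/2 = 2
Midpoint = (-7, 2)

(-7, 2)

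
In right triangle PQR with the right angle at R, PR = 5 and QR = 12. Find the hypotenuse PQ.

PQ = sqrt(5^2 + 12^2) = sqrt(169) = 13

13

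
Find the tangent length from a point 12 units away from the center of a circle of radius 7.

The tangent, radius, and line from the external point to the center form a right triangle.
The right angle is where the tangent meets the radius.
By the Pythagorean theorem: tangent² + 7² = 12²
tangent² = 144 - 49 = 95
tangent = sqrt(95)

sqrt(95)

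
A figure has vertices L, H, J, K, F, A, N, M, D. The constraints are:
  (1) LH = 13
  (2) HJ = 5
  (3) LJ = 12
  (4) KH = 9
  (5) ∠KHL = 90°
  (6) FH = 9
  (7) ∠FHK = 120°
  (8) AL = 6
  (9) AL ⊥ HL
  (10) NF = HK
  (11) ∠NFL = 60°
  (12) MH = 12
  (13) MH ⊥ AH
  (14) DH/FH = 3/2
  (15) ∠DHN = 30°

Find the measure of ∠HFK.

Step 1: By the law of cosines on triangle FHK: FK² = 9² + 9² − 2·9·9·cos(120°) = 243, so FK = 9·√3.
Step 2: By the inverse law of cosines on triangle HFK: cos(∠HFK) = (9² + (9·√3)² − 9²) / (2·9·9·√3) = 243/280.59 = 0.866, so ∠HFK = 30°.

Therefore, the measure of angle ∠HFK = 30°.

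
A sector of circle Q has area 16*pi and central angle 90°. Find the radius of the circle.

The sector covers 90°/360° = 1/4 of the full circle.
Full circle area = 16*pi / 1/4 = 64*pi.
Since full area = πr², we get r² = 64*pi/π = 64, so r = 8.

8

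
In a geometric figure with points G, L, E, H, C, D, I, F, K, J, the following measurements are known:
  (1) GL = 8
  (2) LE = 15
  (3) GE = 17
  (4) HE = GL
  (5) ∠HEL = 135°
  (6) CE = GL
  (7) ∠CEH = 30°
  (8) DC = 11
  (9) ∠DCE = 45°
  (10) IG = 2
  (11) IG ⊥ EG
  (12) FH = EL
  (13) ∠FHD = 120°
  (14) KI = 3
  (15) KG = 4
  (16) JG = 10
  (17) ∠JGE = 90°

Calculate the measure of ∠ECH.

From the given relations: CE = GL = 8; HE = GL = 8.
Step 1: By the law of cosines on triangle CEH: CH² = 8² + 8² − 2·8·8·cos(30°) = 17.15, so CH ≈ 4.14.
Step 2: By the inverse law of cosines on triangle ECH: cos(∠ECH) = (8² + 4.14² − 8²) / (2·8·4.14) = 17.15/66.26 = 0.2588, so ∠ECH = 75°.

Therefore, the measure of angle ∠ECH = 75°.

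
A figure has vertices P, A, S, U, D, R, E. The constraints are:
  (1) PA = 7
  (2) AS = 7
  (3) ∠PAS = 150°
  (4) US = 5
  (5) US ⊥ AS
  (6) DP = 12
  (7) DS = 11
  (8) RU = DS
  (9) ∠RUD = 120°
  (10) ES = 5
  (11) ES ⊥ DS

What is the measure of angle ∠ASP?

Step 1: By the law of cosines on triangle SAP: SP² = 7² + 7² − 2·7·7·cos(150°) = 182.87, so SP ≈ 13.52.
Step 2: By the inverse law of cosines on triangle ASP: cos(∠ASP) = (7² + 13.52² − 7²) / (2·7·13.52) = 182.87/189.32 = 0.9659, so ∠ASP = 15°.

Therefore, the measure of angle ∠ASP = 15°.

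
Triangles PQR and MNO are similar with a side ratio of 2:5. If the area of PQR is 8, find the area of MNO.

The ratio of areas of similar triangles = (side ratio)^2.
Side ratio = 2:5, so area ratio = 4:25.
Area of MNO / Area of PQR = 25/4
Area of MNO = 8 * 25/4 = 50

50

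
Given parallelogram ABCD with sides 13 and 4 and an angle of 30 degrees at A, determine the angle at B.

In a parallelogram, consecutive angles are supplementary (sum to 180°).
angle B = 180 - angle A
angle B = 180 - 30
angle B = 150 degrees

150 degrees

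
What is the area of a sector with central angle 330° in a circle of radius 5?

Sector area = π(5²)(11/12) = 275*pi/12

275*pi/12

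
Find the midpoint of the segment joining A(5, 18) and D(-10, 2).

The midpoint is the average of the coordinates:
x: (5 + -10)/2 = -5/2
y: (18 + 2)/2 = 10
Midpoint = (-5/2, 10)

(-5/2, 10)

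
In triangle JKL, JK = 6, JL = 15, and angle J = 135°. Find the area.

When two sides and the included angle are known, the area formula is (1/2)ab sin(C).
The height from one side to the opposite vertex is 15 sin(135°) = 15*sqrt(2)/2.
Area = (1/2) * 6 * 15*sqrt(2)/2 = 45*sqrt(2)/2.

45*sqrt(2)/2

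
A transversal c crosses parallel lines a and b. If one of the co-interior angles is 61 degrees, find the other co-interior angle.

Co-interior (same-side interior) angles are between the parallel lines on the same side of the transversal.
Unlike corresponding or alternate interior angles, they are supplementary rather than equal.
So the angle = 180 - 61 = 119 degrees.

119 degrees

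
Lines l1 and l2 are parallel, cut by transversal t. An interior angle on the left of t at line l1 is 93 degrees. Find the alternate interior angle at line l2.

Alternate interior angles lie on opposite sides of the transversal, between the parallel lines.
By the alternate interior angle theorem, they are equal: 93 degrees.

93 degrees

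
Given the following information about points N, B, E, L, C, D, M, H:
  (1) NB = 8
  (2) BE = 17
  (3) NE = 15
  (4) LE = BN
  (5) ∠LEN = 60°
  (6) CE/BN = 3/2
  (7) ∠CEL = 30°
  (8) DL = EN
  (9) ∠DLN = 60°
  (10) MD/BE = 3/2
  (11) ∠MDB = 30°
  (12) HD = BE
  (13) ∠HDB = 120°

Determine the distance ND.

From the given relations: LE = BN = 8; DL = EN = 15.
Step 1: By the law of cosines on triangle LEN: LN² = 8² + 15² − 2·8·15·cos(60°) = 169, so LN = 13.
Step 2: By the law of cosines on triangle NLD: ND² = 13² + 15² − 2·13·15·cos(60°) = 199, so ND = √199.

Therefore, the length of ND = √199.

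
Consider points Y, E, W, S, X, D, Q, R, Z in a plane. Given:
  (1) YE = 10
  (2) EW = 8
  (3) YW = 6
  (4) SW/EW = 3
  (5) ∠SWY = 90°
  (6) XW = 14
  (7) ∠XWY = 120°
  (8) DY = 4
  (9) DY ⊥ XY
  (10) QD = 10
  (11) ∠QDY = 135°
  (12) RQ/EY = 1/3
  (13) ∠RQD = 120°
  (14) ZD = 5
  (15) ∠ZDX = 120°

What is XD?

Step 1: By the law of cosines on triangle XWY: XY² = 14² + 6² − 2·14·6·cos(120°) = 316, so XY = 2·√79.
Step 2: By the law of cosines on triangle XYD: XD² = (2·√79)² + 4² − 2·2·√79·4·cos(90°) = 332, so XD = 2·√83.

Therefore, the length of XD = 2·√83.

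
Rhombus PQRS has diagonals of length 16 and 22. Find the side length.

The diagonals of a rhombus bisect each other at right angles.
Half-diagonals: 16/2 = 8 and 22/2 = 11
side = sqrt(8^2 + 11^2)
side = sqrt(64 + 121)
side = sqrt(185)

sqrt(185)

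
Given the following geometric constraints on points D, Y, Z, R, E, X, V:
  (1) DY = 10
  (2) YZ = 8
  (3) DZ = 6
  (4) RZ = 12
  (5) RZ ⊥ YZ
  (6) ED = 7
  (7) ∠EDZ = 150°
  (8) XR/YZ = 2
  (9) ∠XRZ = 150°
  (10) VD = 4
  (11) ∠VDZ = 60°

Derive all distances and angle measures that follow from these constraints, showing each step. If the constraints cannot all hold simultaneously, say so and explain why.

The constraints are consistent.

From the given relations:
  XR = 2·YZ = 2·8 = 16

Step 1: From YZ = 8, ZR = 12, and ∠YZR = 90°, by the law of cosines:
  YR² = YZ² + ZR² - 2·YZ·ZR·cos(90°) = 64 + 144 - 0 = 208
  YR = 4·√13

Step 2: From ZD = 6, DE = 7, and ∠ZDE = 150°, by the law of cosines:
  ZE² = ZD² + DE² - 2·ZD·DE·cos(150°) = 36 + 49 + 72.75 = 157.7
  ZE ≈ 12.56

Step 3: From ZR = 12, RX = 16, and ∠ZRX = 150°, by the law of cosines:
  ZX² = ZR² + RX² - 2·ZR·RX·cos(150°) = 144 + 256 + 332.6 = 732.6
  ZX ≈ 27.07

Step 4: From ZD = 6, DV = 4, and ∠ZDV = 60°, by the law of cosines:
  ZV² = ZD² + DV² - 2·ZD·DV·cos(60°) = 36 + 16 - 24 = 28
  ZV = 2·√7

Step 5: From DY = 10, DZ = 6, YZ = 8, by the inverse law of cosines:
  cos(∠YDZ) = (DY² + DZ² - YZ²) / (2·DY·DZ)
  ∠YDZ = 53.13°

Step 6: From YD = 10, YZ = 8, DZ = 6, by the inverse law of cosines:
  cos(∠DYZ) = (YD² + YZ² - DZ²) / (2·YD·YZ)
  ∠DYZ = 36.87°

Step 7: From ZD = 6, ZY = 8, DY = 10, by the inverse law of cosines:
  cos(∠DZY) = (ZD² + ZY² - DY²) / (2·ZD·ZY)
  ∠DZY = 90°

Step 8: From YR = 4·√13, YZ = 8, RZ = 12, by the inverse law of cosines:
  cos(∠RYZ) = (YR² + YZ² - RZ²) / (2·YR·YZ)
  ∠RYZ = 56.31°

Step 9: From ZD = 6, ZE = 12.56, DE = 7, by the inverse law of cosines:
  cos(∠DZE) = (ZD² + ZE² - DE²) / (2·ZD·ZE)
  ∠DZE = 16.18°

Step 10: From ZD = 6, ZV = 2·√7, DV = 4, by the inverse law of cosines:
  cos(∠DZV) = (ZD² + ZV² - DV²) / (2·ZD·ZV)
  ∠DZV = 40.89°

Step 11: From ZR = 12, ZX = 27.07, RX = 16, by the inverse law of cosines:
  cos(∠RZX) = (ZR² + ZX² - RX²) / (2·ZR·ZX)
  ∠RZX = 17.19°

Step 12: From RY = 4·√13, RZ = 12, YZ = 8, by the inverse law of cosines:
  cos(∠YRZ) = (RY² + RZ² - YZ²) / (2·RY·RZ)
  ∠YRZ = 33.69°

Step 13: From ED = 7, EZ = 12.56, DZ = 6, by the inverse law of cosines:
  cos(∠DEZ) = (ED² + EZ² - DZ²) / (2·ED·EZ)
  ∠DEZ = 13.82°

Step 14: From XR = 16, XZ = 27.07, RZ = 12, by the inverse law of cosines:
  cos(∠RXZ) = (XR² + XZ² - RZ²) / (2·XR·XZ)
  ∠RXZ = 12.81°

Step 15: From VD = 4, VZ = 2·√7, DZ = 6, by the inverse law of cosines:
  cos(∠DVZ) = (VD² + VZ² - DZ²) / (2·VD·VZ)
  ∠DVZ = 79.11°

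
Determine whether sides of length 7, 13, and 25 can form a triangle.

Check the triangle inequality: 7 + 13 = 20 ≤ 25.
Since the sum of two sides does not exceed the third, no triangle can be formed.

No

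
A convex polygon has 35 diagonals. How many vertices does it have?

Using d = n(n - 3)/2, we solve 35 = n(n - 3)/2.
So n(n - 3) = 70.
Testing n = 10: 10 * 7 = 70 = 70. Correct.
The polygon has 10 sides.

10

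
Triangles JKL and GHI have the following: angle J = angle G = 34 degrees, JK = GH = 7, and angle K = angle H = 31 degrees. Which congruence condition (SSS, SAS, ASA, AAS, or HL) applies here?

Consider the given information: angle J = angle G = 34 degrees, JK = GH = 7, and angle K = angle H = 31 degrees
This is not SSS or SAS: SSS requires all three pairs of sides, but we don't have that. SAS requires two sides and the included angle between them.
The correct criterion is ASA. Two pairs of corresponding angles and the included side are equal (Angle-Side-Angle).

ASA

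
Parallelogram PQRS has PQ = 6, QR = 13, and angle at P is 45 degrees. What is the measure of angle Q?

In a parallelogram, consecutive angles are supplementary (sum to 180°).
angle Q = 180 - angle P
angle Q = 180 - 45
angle Q = 135 degrees

135 degrees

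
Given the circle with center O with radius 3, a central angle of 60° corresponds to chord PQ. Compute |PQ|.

Drop a perpendicular from the center to the chord, bisecting both the chord and the central angle.
Each half-chord = r sin(θ/2) = 3 sin(30°).
The full chord = 2 × 3 × sin(30°) = 3.

3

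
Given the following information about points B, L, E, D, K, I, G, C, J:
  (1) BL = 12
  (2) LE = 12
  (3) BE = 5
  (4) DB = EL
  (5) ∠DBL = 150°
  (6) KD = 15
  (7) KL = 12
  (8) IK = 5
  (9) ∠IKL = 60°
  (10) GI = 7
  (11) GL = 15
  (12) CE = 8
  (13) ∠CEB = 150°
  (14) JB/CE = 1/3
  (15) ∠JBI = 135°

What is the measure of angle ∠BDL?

From the given relations: DB = EL = 12.
Step 1: By the law of cosines on triangle DBL: DL² = 12² + 12² − 2·12·12·cos(150°) = 537.42, so DL ≈ 23.18.
Step 2: By the inverse law of cosines on triangle BDL: cos(∠BDL) = (12² + 23.18² − 12²) / (2·12·23.18) = 537.42/556.37 = 0.9659, so ∠BDL = 15°.

Therefore, the measure of angle ∠BDL = 15°.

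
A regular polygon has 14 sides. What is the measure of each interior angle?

Each interior angle of a regular n-gon is (n - 2) * 180 / n.
For n = 14: (14 - 2) * 180 / 14 = 2160/14 = 1080/7 degrees.

1080/7 degrees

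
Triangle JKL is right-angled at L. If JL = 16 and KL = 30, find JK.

By the Pythagorean theorem: JK^2 = JL^2 + KL^2
JK^2 = 16^2 + 30^2 = 256 + 900 = 1156
JK = sqrt(1156) = 34

34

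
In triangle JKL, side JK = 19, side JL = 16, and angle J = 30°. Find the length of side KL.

By the law of cosines: KL^2 = JK^2 + JL^2 - 2*JK*JL*cos(J)
KL^2 = 19^2 + 16^2 - 2*19*16*cos(30°)
KL^2 = 361 + 256 - 608*(sqrt(3)/2)
KL^2 = 617 - 304*sqrt(3)
KL = sqrt(617 - 304*sqrt(3))

sqrt(617 - 304*sqrt(3))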